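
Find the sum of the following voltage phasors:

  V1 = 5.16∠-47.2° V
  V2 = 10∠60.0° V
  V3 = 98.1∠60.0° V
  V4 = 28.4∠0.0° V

Step 1 — Convert each phasor to rectangular form:
  V1 = 5.16·(cos(-47.2°) + j·sin(-47.2°)) = 3.506 - j3.786 V
  V2 = 10·(cos(60.0°) + j·sin(60.0°)) = 5 + j8.66 V
  V3 = 98.1·(cos(60.0°) + j·sin(60.0°)) = 49.05 + j84.96 V
  V4 = 28.4·(cos(0.0°) + j·sin(0.0°)) = 28.4 V
Step 2 — Sum components: V_total = 85.96 + j89.83 V.
Step 3 — Convert to polar: |V_total| = 124.3 V, ∠V_total = 46.3°.

V_total = 124.3∠46.3° V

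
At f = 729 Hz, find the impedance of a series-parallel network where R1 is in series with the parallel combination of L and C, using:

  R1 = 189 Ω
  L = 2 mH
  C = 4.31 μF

Step 1 — Angular frequency: ω = 2π·f = 2π·729 = 4580 rad/s.
Step 2 — Component impedances:
  R1: Z = R = 189 Ω
  L: Z = jωL = j·4580·0.002 = 0 + j9.161 Ω
  C: Z = 1/(jωC) = -j/(ω·C) = 0 - j50.65 Ω
Step 3 — Parallel branch: L || C = 1/(1/L + 1/C) = 0 + j11.18 Ω.
Step 4 — Series with R1: Z_total = R1 + (L || C) = 189 + j11.18 Ω = 189.3∠3.4° Ω.

Z = 189 + j11.18 Ω = 189.3∠3.4° Ω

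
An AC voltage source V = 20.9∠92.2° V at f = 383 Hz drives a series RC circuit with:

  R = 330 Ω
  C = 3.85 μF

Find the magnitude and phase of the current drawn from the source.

Step 1 — Angular frequency: ω = 2π·f = 2π·383 = 2406 rad/s.
Step 2 — Component impedances:
  R: Z = R = 330 Ω
  C: Z = 1/(jωC) = -j/(ω·C) = 0 - j107.9 Ω
Step 3 — Series combination: Z_total = R + C = 330 - j107.9 Ω = 347.2∠-18.1° Ω.
Step 4 — Source phasor: V = 20.9∠92.2° V = -0.8023 + j20.88 V.
Step 5 — Ohm's law: I = V / Z_total = (-0.8023 + j20.88) / (330 - j107.9) = -0.0209 + j0.05645 A.
Step 6 — Convert to polar: |I| = 0.0602 A, ∠I = 110.3°.

I = 0.0602∠110.3° A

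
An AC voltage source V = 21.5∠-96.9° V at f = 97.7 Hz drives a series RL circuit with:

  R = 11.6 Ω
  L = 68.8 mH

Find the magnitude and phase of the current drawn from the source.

Step 1 — Angular frequency: ω = 2π·f = 2π·97.7 = 613.9 rad/s.
Step 2 — Component impedances:
  R: Z = R = 11.6 Ω
  L: Z = jωL = j·613.9·0.0688 = 0 + j42.23 Ω
Step 3 — Series combination: Z_total = R + L = 11.6 + j42.23 Ω = 43.8∠74.6° Ω.
Step 4 — Source phasor: V = 21.5∠-96.9° V = -2.583 - j21.34 V.
Step 5 — Ohm's law: I = V / Z_total = (-2.583 - j21.34) / (11.6 + j42.23) = -0.4855 - j0.0722 A.
Step 6 — Convert to polar: |I| = 0.4909 A, ∠I = -171.5°.

I = 0.4909∠-171.5° A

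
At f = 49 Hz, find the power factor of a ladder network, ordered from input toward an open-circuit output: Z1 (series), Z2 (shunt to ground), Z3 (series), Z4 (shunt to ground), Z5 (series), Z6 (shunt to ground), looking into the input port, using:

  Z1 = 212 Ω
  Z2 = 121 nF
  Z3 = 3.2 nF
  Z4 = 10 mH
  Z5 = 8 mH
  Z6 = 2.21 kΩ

Step 1 — Angular frequency: ω = 2π·f = 2π·49 = 307.9 rad/s.
Step 2 — Component impedances:
  Z1: Z = R = 212 Ω
  Z2: Z = 1/(jωC) = -j/(ω·C) = 0 - j2.684e+04 Ω
  Z3: Z = 1/(jωC) = -j/(ω·C) = 0 - j1.015e+06 Ω
  Z4: Z = jωL = j·307.9·0.01 = 0 + j3.079 Ω
  Z5: Z = jωL = j·307.9·0.008 = 0 + j2.463 Ω
  Z6: Z = R = 2210 Ω
Step 3 — Ladder network (open output): work backward from the far end, alternating series and parallel combinations. Z_in = 212 - j2.615e+04 Ω = 2.615e+04∠-89.5° Ω.
Step 4 — Power factor: PF = cos(φ) = Re(Z)/|Z| = 212/26153 = 0.008106.
Step 5 — Type: Im(Z) = -2.615e+04 ⇒ leading (phase φ = -89.5°).

PF = 0.008106 (leading, φ = -89.5°)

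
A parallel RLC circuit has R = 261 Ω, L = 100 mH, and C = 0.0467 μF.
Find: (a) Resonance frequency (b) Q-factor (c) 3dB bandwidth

Step 1 — Resonance: ω₀ = 1/√(LC) = 1/√(0.1·4.67e-08) = 1.463e+04 rad/s.
Step 2 — f₀ = ω₀/(2π) = 2329 Hz.
Step 3 — Parallel Q: Q = R/(ω₀L) = 261/(1.463e+04·0.1) = 0.1784.
Step 4 — Bandwidth: Δω = ω₀/Q = 8.204e+04 rad/s; BW = Δω/(2π) = 1.306e+04 Hz.

(a) f₀ = 2329 Hz  (b) Q = 0.1784  (c) BW = 1.306e+04 Hz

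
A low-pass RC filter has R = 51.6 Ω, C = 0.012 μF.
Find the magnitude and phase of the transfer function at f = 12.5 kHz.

Step 1 — Angular frequency: ω = 2π·1.25e+04 = 7.854e+04 rad/s.
Step 2 — Transfer function: H(jω) = 1/(1 + jωRC).
Step 3 — Denominator: 1 + jωRC = 1 + j·7.854e+04·51.6·1.2e-08 = 1 + j0.04863.
Step 4 — H = 0.9976 - j0.04852.
Step 5 — Magnitude: |H| = 0.9988 (-0.0 dB); phase: φ = -2.8°.

|H| = 0.9988 (-0.0 dB), φ = -2.8°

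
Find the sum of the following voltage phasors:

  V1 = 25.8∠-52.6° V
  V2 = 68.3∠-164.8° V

Step 1 — Convert each phasor to rectangular form:
  V1 = 25.8·(cos(-52.6°) + j·sin(-52.6°)) = 15.67 - j20.5 V
  V2 = 68.3·(cos(-164.8°) + j·sin(-164.8°)) = -65.91 - j17.91 V
Step 2 — Sum components: V_total = -50.24 - j38.4 V.
Step 3 — Convert to polar: |V_total| = 63.24 V, ∠V_total = -142.6°.

V_total = 63.24∠-142.6° V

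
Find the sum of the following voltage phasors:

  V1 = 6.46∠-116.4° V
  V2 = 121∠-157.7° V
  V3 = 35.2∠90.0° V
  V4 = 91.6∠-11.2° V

Step 1 — Convert each phasor to rectangular form:
  V1 = 6.46·(cos(-116.4°) + j·sin(-116.4°)) = -2.872 - j5.786 V
  V2 = 121·(cos(-157.7°) + j·sin(-157.7°)) = -112 - j45.91 V
  V3 = 35.2·(cos(90.0°) + j·sin(90.0°)) = 0 + j35.2 V
  V4 = 91.6·(cos(-11.2°) + j·sin(-11.2°)) = 89.86 - j17.79 V
Step 2 — Sum components: V_total = -24.97 - j34.29 V.
Step 3 — Convert to polar: |V_total| = 42.42 V, ∠V_total = -126.1°.

V_total = 42.42∠-126.1° V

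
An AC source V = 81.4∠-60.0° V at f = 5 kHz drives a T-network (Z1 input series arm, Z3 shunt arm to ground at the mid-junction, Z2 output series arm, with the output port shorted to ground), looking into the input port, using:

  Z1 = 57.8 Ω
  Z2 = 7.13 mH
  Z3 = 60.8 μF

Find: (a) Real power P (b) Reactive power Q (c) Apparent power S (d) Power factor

Step 1 — Angular frequency: ω = 2π·f = 2π·5000 = 3.142e+04 rad/s.
Step 2 — Component impedances:
  Z1: Z = R = 57.8 Ω
  Z2: Z = jωL = j·3.142e+04·0.00713 = 0 + j224 Ω
  Z3: Z = 1/(jωC) = -j/(ω·C) = 0 - j0.5235 Ω
Step 3 — With the output port shorted to ground, the output series arm Z2 runs from the junction to ground; the shunt arm Z3 also runs from the junction to ground. They appear in parallel: Z3 || Z2 = 0 - j0.5248 Ω.
Step 4 — Series with input arm Z1: Z_in = Z1 + (Z3 || Z2) = 57.8 - j0.5248 Ω = 57.8∠-0.5° Ω.
Step 5 — Source phasor: V = 81.4∠-60.0° V = 40.7 - j70.49 V.
Step 6 — Current: I = V / Z = 0.7152 - j1.213 A = 1.408∠-59.5° A.
Step 7 — Complex power: S = V·I* = 114.6 - j1.041 VA.
Step 8 — Real power: P = Re(S) = 114.6 W.
Step 9 — Reactive power: Q = Im(S) = -1.041 VAR.
Step 10 — Apparent power: |S| = 114.6 VA.
Step 11 — Power factor: PF = P/|S| = 1 (leading).

(a) P = 114.6 W  (b) Q = -1.041 VAR  (c) S = 114.6 VA  (d) PF = 1 (leading)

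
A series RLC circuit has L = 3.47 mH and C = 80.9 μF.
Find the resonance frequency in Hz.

Step 1 — Resonance condition Im(Z)=0 gives ω₀ = 1/√(LC).
Step 2 — ω₀ = 1/√(0.00347·8.09e-05) = 1887 rad/s.
Step 3 — f₀ = ω₀/(2π) = 300.4 Hz.

f₀ = 300.4 Hz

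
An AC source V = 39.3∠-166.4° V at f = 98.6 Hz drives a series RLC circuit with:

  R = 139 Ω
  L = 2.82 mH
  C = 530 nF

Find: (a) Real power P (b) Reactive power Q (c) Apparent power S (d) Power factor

Step 1 — Angular frequency: ω = 2π·f = 2π·98.6 = 619.5 rad/s.
Step 2 — Component impedances:
  R: Z = R = 139 Ω
  L: Z = jωL = j·619.5·0.00282 = 0 + j1.747 Ω
  C: Z = 1/(jωC) = -j/(ω·C) = 0 - j3046 Ω
Step 3 — Series combination: Z_total = R + L + C = 139 - j3044 Ω = 3047∠-87.4° Ω.
Step 4 — Source phasor: V = 39.3∠-166.4° V = -38.2 - j9.241 V.
Step 5 — Current: I = V / Z = 0.002458 - j0.01266 A = 0.0129∠-79.0° A.
Step 6 — Complex power: S = V·I* = 0.02312 - j0.5064 VA.
Step 7 — Real power: P = Re(S) = 0.02312 W.
Step 8 — Reactive power: Q = Im(S) = -0.5064 VAR.
Step 9 — Apparent power: |S| = 0.5069 VA.
Step 10 — Power factor: PF = P/|S| = 0.04562 (leading).

(a) P = 0.02312 W  (b) Q = -0.5064 VAR  (c) S = 0.5069 VA  (d) PF = 0.04562 (leading)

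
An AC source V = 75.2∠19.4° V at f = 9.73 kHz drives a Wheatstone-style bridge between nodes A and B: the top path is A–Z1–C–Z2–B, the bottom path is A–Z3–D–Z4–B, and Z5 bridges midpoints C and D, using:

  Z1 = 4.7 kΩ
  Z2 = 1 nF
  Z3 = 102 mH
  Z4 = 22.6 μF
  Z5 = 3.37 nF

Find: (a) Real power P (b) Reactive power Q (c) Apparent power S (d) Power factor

Step 1 — Angular frequency: ω = 2π·f = 2π·9730 = 6.114e+04 rad/s.
Step 2 — Component impedances:
  Z1: Z = R = 4700 Ω
  Z2: Z = 1/(jωC) = -j/(ω·C) = 0 - j1.636e+04 Ω
  Z3: Z = jωL = j·6.114e+04·0.102 = 0 + j6236 Ω
  Z4: Z = 1/(jωC) = -j/(ω·C) = 0 - j0.7238 Ω
  Z5: Z = 1/(jωC) = -j/(ω·C) = 0 - j4854 Ω
Step 3 — Bridge requires nodal analysis (the Z5 bridge couples midpoints C and D, so the two paths cannot be reduced to a simple series/parallel combination). Setting node B to ground and injecting 1 A at node A, the 3-node admittance system at A, C, D solves to V_A = Z_AB = 6457 + j2811 Ω = 7042∠23.5° Ω.
Step 4 — Source phasor: V = 75.2∠19.4° V = 70.93 + j24.98 V.
Step 5 — Current: I = V / Z = 0.01065 - j0.0007678 A = 0.01068∠-4.1° A.
Step 6 — Complex power: S = V·I* = 0.7363 + j0.3205 VA.
Step 7 — Real power: P = Re(S) = 0.7363 W.
Step 8 — Reactive power: Q = Im(S) = 0.3205 VAR.
Step 9 — Apparent power: |S| = 0.803 VA.
Step 10 — Power factor: PF = P/|S| = 0.9169 (lagging).

(a) P = 0.7363 W  (b) Q = 0.3205 VAR  (c) S = 0.803 VA  (d) PF = 0.9169 (lagging)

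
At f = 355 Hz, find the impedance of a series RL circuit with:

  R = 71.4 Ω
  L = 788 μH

Step 1 — Angular frequency: ω = 2π·f = 2π·355 = 2231 rad/s.
Step 2 — Component impedances:
  R: Z = R = 71.4 Ω
  L: Z = jωL = j·2231·0.000788 = 0 + j1.758 Ω
Step 3 — Series combination: Z_total = R + L = 71.4 + j1.758 Ω = 71.42∠1.4° Ω.

Z = 71.4 + j1.758 Ω = 71.42∠1.4° Ω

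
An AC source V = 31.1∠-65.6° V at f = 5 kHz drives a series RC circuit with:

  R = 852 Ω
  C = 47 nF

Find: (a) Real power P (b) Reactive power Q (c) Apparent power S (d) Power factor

Step 1 — Angular frequency: ω = 2π·f = 2π·5000 = 3.142e+04 rad/s.
Step 2 — Component impedances:
  R: Z = R = 852 Ω
  C: Z = 1/(jωC) = -j/(ω·C) = 0 - j677.3 Ω
Step 3 — Series combination: Z_total = R + C = 852 - j677.3 Ω = 1088∠-38.5° Ω.
Step 4 — Source phasor: V = 31.1∠-65.6° V = 12.85 - j28.32 V.
Step 5 — Current: I = V / Z = 0.02543 - j0.01303 A = 0.02857∠-27.1° A.
Step 6 — Complex power: S = V·I* = 0.6957 - j0.553 VA.
Step 7 — Real power: P = Re(S) = 0.6957 W.
Step 8 — Reactive power: Q = Im(S) = -0.553 VAR.
Step 9 — Apparent power: |S| = 0.8887 VA.
Step 10 — Power factor: PF = P/|S| = 0.7828 (leading).

(a) P = 0.6957 W  (b) Q = -0.553 VAR  (c) S = 0.8887 VA  (d) PF = 0.7828 (leading)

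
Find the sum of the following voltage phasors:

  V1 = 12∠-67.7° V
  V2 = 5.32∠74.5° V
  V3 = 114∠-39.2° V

Step 1 — Convert each phasor to rectangular form:
  V1 = 12·(cos(-67.7°) + j·sin(-67.7°)) = 4.553 - j11.1 V
  V2 = 5.32·(cos(74.5°) + j·sin(74.5°)) = 1.422 + j5.127 V
  V3 = 114·(cos(-39.2°) + j·sin(-39.2°)) = 88.34 - j72.05 V
Step 2 — Sum components: V_total = 94.32 - j78.03 V.
Step 3 — Convert to polar: |V_total| = 122.4 V, ∠V_total = -39.6°.

V_total = 122.4∠-39.6° V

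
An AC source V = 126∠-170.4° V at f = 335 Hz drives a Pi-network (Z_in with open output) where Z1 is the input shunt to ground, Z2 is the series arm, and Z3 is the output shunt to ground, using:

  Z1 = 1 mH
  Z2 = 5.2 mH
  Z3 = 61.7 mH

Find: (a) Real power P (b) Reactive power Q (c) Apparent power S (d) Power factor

Step 1 — Angular frequency: ω = 2π·f = 2π·335 = 2105 rad/s.
Step 2 — Component impedances:
  Z1: Z = jωL = j·2105·0.001 = 0 + j2.105 Ω
  Z2: Z = jωL = j·2105·0.0052 = 0 + j10.95 Ω
  Z3: Z = jωL = j·2105·0.0617 = 0 + j129.9 Ω
Step 3 — With open output, the series arm Z2 and the output shunt Z3 appear in series to ground: Z2 + Z3 = 0 + j140.8 Ω.
Step 4 — Parallel with input shunt Z1: Z_in = Z1 || (Z2 + Z3) = 0 + j2.074 Ω = 2.074∠90.0° Ω.
Step 5 — Source phasor: V = 126∠-170.4° V = -124.2 - j21.01 V.
Step 6 — Current: I = V / Z = -10.13 + j59.91 A = 60.76∠99.6° A.
Step 7 — Complex power: S = V·I* = 0 + j7655 VA.
Step 8 — Real power: P = Re(S) = 0 W.
Step 9 — Reactive power: Q = Im(S) = 7655 VAR.
Step 10 — Apparent power: |S| = 7655 VA.
Step 11 — Power factor: PF = P/|S| = 0 (lagging).

(a) P = 0 W  (b) Q = 7655 VAR  (c) S = 7655 VA  (d) PF = 0 (lagging)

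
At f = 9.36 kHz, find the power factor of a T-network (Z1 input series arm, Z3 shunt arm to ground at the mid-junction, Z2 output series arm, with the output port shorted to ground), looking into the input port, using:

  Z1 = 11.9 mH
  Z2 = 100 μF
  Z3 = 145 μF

Step 1 — Angular frequency: ω = 2π·f = 2π·9360 = 5.881e+04 rad/s.
Step 2 — Component impedances:
  Z1: Z = jωL = j·5.881e+04·0.0119 = 0 + j699.8 Ω
  Z2: Z = 1/(jωC) = -j/(ω·C) = 0 - j0.17 Ω
  Z3: Z = 1/(jωC) = -j/(ω·C) = 0 - j0.1173 Ω
Step 3 — With the output port shorted to ground, the output series arm Z2 runs from the junction to ground; the shunt arm Z3 also runs from the junction to ground. They appear in parallel: Z3 || Z2 = 0 - j0.0694 Ω.
Step 4 — Series with input arm Z1: Z_in = Z1 + (Z3 || Z2) = 0 + j699.8 Ω = 699.8∠90.0° Ω.
Step 5 — Power factor: PF = cos(φ) = Re(Z)/|Z| = 0/699.8 = 0.
Step 6 — Type: Im(Z) = 699.8 ⇒ lagging (phase φ = 90.0°).

PF = 0 (lagging, φ = 90.0°)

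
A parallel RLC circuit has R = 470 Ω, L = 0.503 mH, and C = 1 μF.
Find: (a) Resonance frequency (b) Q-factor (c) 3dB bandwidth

Step 1 — Resonance: ω₀ = 1/√(LC) = 1/√(0.000503·1e-06) = 4.459e+04 rad/s.
Step 2 — f₀ = ω₀/(2π) = 7096 Hz.
Step 3 — Parallel Q: Q = R/(ω₀L) = 470/(4.459e+04·0.000503) = 20.96.
Step 4 — Bandwidth: Δω = ω₀/Q = 2128 rad/s; BW = Δω/(2π) = 338.6 Hz.

(a) f₀ = 7096 Hz  (b) Q = 20.96  (c) BW = 338.6 Hz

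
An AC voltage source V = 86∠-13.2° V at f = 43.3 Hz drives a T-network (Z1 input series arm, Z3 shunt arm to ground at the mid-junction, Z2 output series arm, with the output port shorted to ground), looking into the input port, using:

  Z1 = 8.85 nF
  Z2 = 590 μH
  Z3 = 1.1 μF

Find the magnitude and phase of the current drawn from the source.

Step 1 — Angular frequency: ω = 2π·f = 2π·43.3 = 272.1 rad/s.
Step 2 — Component impedances:
  Z1: Z = 1/(jωC) = -j/(ω·C) = 0 - j4.153e+05 Ω
  Z2: Z = jωL = j·272.1·0.00059 = 0 + j0.1605 Ω
  Z3: Z = 1/(jωC) = -j/(ω·C) = 0 - j3341 Ω
Step 3 — With the output port shorted to ground, the output series arm Z2 runs from the junction to ground; the shunt arm Z3 also runs from the junction to ground. They appear in parallel: Z3 || Z2 = 0 + j0.1605 Ω.
Step 4 — Series with input arm Z1: Z_in = Z1 + (Z3 || Z2) = 0 - j4.153e+05 Ω = 4.153e+05∠-90.0° Ω.
Step 5 — Source phasor: V = 86∠-13.2° V = 83.73 - j19.64 V.
Step 6 — Ohm's law: I = V / Z_total = (83.73 - j19.64) / (0 - j4.153e+05) = 4.728e-05 + j0.0002016 A.
Step 7 — Convert to polar: |I| = 0.0002071 A, ∠I = 76.8°.

I = 0.0002071∠76.8° A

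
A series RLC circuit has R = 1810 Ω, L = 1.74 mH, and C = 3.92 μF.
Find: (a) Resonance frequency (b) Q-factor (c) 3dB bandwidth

Step 1 — Resonance: ω₀ = 1/√(LC) = 1/√(0.00174·3.92e-06) = 1.211e+04 rad/s.
Step 2 — f₀ = ω₀/(2π) = 1927 Hz.
Step 3 — Series Q: Q = ω₀L/R = 1.211e+04·0.00174/1810 = 0.01164.
Step 4 — Bandwidth: Δω = ω₀/Q = 1.04e+06 rad/s; BW = Δω/(2π) = 1.656e+05 Hz.

(a) f₀ = 1927 Hz  (b) Q = 0.01164  (c) BW = 1.656e+05 Hz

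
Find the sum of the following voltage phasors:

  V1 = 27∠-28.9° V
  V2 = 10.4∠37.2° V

Step 1 — Convert each phasor to rectangular form:
  V1 = 27·(cos(-28.9°) + j·sin(-28.9°)) = 23.64 - j13.05 V
  V2 = 10.4·(cos(37.2°) + j·sin(37.2°)) = 8.284 + j6.288 V
Step 2 — Sum components: V_total = 31.92 - j6.761 V.
Step 3 — Convert to polar: |V_total| = 32.63 V, ∠V_total = -12.0°.

V_total = 32.63∠-12.0° V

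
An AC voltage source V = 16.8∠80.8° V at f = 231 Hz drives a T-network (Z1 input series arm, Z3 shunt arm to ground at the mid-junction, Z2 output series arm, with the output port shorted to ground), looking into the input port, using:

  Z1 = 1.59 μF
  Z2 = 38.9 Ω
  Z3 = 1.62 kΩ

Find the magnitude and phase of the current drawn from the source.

Step 1 — Angular frequency: ω = 2π·f = 2π·231 = 1451 rad/s.
Step 2 — Component impedances:
  Z1: Z = 1/(jωC) = -j/(ω·C) = 0 - j433.3 Ω
  Z2: Z = R = 38.9 Ω
  Z3: Z = R = 1620 Ω
Step 3 — With the output port shorted to ground, the output series arm Z2 runs from the junction to ground; the shunt arm Z3 also runs from the junction to ground. They appear in parallel: Z3 || Z2 = 37.99 Ω.
Step 4 — Series with input arm Z1: Z_in = Z1 + (Z3 || Z2) = 37.99 - j433.3 Ω = 435∠-85.0° Ω.
Step 5 — Source phasor: V = 16.8∠80.8° V = 2.686 + j16.58 V.
Step 6 — Ohm's law: I = V / Z_total = (2.686 + j16.58) / (37.99 - j433.3) = -0.03744 + j0.009481 A.
Step 7 — Convert to polar: |I| = 0.03862 A, ∠I = 165.8°.

I = 0.03862∠165.8° A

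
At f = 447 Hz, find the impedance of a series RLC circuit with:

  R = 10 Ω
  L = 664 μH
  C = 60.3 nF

Step 1 — Angular frequency: ω = 2π·f = 2π·447 = 2809 rad/s.
Step 2 — Component impedances:
  R: Z = R = 10 Ω
  L: Z = jωL = j·2809·0.000664 = 0 + j1.865 Ω
  C: Z = 1/(jωC) = -j/(ω·C) = 0 - j5905 Ω
Step 3 — Series combination: Z_total = R + L + C = 10 - j5903 Ω = 5903∠-89.9° Ω.

Z = 10 - j5903 Ω = 5903∠-89.9° Ω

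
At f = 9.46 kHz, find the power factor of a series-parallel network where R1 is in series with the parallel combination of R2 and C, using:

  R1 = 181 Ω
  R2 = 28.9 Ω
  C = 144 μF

Step 1 — Angular frequency: ω = 2π·f = 2π·9460 = 5.944e+04 rad/s.
Step 2 — Component impedances:
  R1: Z = R = 181 Ω
  R2: Z = R = 28.9 Ω
  C: Z = 1/(jωC) = -j/(ω·C) = 0 - j0.1168 Ω
Step 3 — Parallel branch: R2 || C = 1/(1/R2 + 1/C) = 0.0004723 - j0.1168 Ω.
Step 4 — Series with R1: Z_total = R1 + (R2 || C) = 181 - j0.1168 Ω = 181∠-0.0° Ω.
Step 5 — Power factor: PF = cos(φ) = Re(Z)/|Z| = 181/181 = 1.
Step 6 — Type: Im(Z) = -0.1168 ⇒ leading (phase φ = -0.0°).

PF = 1 (leading, φ = -0.0°)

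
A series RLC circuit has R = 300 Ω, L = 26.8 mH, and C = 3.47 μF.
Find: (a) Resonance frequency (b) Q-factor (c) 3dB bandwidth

Step 1 — Resonance: ω₀ = 1/√(LC) = 1/√(0.0268·3.47e-06) = 3279 rad/s.
Step 2 — f₀ = ω₀/(2π) = 521.9 Hz.
Step 3 — Series Q: Q = ω₀L/R = 3279·0.0268/300 = 0.2929.
Step 4 — Bandwidth: Δω = ω₀/Q = 1.119e+04 rad/s; BW = Δω/(2π) = 1782 Hz.

(a) f₀ = 521.9 Hz  (b) Q = 0.2929  (c) BW = 1782 Hz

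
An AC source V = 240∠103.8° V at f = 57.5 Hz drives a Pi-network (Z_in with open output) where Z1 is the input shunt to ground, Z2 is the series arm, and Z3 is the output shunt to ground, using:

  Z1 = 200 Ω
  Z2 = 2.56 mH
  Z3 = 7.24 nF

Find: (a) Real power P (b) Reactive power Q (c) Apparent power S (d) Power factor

Step 1 — Angular frequency: ω = 2π·f = 2π·57.5 = 361.3 rad/s.
Step 2 — Component impedances:
  Z1: Z = R = 200 Ω
  Z2: Z = jωL = j·361.3·0.00256 = 0 + j0.9249 Ω
  Z3: Z = 1/(jωC) = -j/(ω·C) = 0 - j3.823e+05 Ω
Step 3 — With open output, the series arm Z2 and the output shunt Z3 appear in series to ground: Z2 + Z3 = 0 - j3.823e+05 Ω.
Step 4 — Parallel with input shunt Z1: Z_in = Z1 || (Z2 + Z3) = 200 - j0.1046 Ω = 200∠-0.0° Ω.
Step 5 — Source phasor: V = 240∠103.8° V = -57.25 + j233.1 V.
Step 6 — Current: I = V / Z = -0.2868 + j1.165 A = 1.2∠103.8° A.
Step 7 — Complex power: S = V·I* = 288 - j0.1507 VA.
Step 8 — Real power: P = Re(S) = 288 W.
Step 9 — Reactive power: Q = Im(S) = -0.1507 VAR.
Step 10 — Apparent power: |S| = 288 VA.
Step 11 — Power factor: PF = P/|S| = 1 (leading).

(a) P = 288 W  (b) Q = -0.1507 VAR  (c) S = 288 VA  (d) PF = 1 (leading)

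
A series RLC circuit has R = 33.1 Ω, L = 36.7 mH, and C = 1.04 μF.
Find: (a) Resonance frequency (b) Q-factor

Step 1 — Resonance condition Im(Z)=0 gives ω₀ = 1/√(LC).
Step 2 — ω₀ = 1/√(0.0367·1.04e-06) = 5119 rad/s.
Step 3 — f₀ = ω₀/(2π) = 814.6 Hz.
Step 4 — Series Q: Q = ω₀L/R = 5119·0.0367/33.1 = 5.675.

(a) f₀ = 814.6 Hz  (b) Q = 5.675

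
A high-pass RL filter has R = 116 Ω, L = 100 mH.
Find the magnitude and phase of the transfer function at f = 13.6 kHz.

Step 1 — Angular frequency: ω = 2π·1.36e+04 = 8.545e+04 rad/s.
Step 2 — Transfer function: H(jω) = jωL/(R + jωL).
Step 3 — Numerator jωL = j·8545; denominator R + jωL = 116 + j8545.
Step 4 — H = 0.9998 + j0.01357.
Step 5 — Magnitude: |H| = 0.9999 (-0.0 dB); phase: φ = 0.8°.

|H| = 0.9999 (-0.0 dB), φ = 0.8°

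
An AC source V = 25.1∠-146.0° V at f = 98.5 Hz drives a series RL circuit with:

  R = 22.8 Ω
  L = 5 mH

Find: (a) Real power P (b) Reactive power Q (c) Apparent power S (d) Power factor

Step 1 — Angular frequency: ω = 2π·f = 2π·98.5 = 618.9 rad/s.
Step 2 — Component impedances:
  R: Z = R = 22.8 Ω
  L: Z = jωL = j·618.9·0.005 = 0 + j3.094 Ω
Step 3 — Series combination: Z_total = R + L = 22.8 + j3.094 Ω = 23.01∠7.7° Ω.
Step 4 — Source phasor: V = 25.1∠-146.0° V = -20.81 - j14.04 V.
Step 5 — Current: I = V / Z = -0.9782 - j0.4828 A = 1.091∠-153.7° A.
Step 6 — Complex power: S = V·I* = 27.13 + j3.682 VA.
Step 7 — Real power: P = Re(S) = 27.13 W.
Step 8 — Reactive power: Q = Im(S) = 3.682 VAR.
Step 9 — Apparent power: |S| = 27.38 VA.
Step 10 — Power factor: PF = P/|S| = 0.9909 (lagging).

(a) P = 27.13 W  (b) Q = 3.682 VAR  (c) S = 27.38 VA  (d) PF = 0.9909 (lagging)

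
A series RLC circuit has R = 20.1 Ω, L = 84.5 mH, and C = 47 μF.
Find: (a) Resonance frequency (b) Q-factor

Step 1 — Resonance condition Im(Z)=0 gives ω₀ = 1/√(LC).
Step 2 — ω₀ = 1/√(0.0845·4.7e-05) = 501.8 rad/s.
Step 3 — f₀ = ω₀/(2π) = 79.86 Hz.
Step 4 — Series Q: Q = ω₀L/R = 501.8·0.0845/20.1 = 2.11.

(a) f₀ = 79.86 Hz  (b) Q = 2.11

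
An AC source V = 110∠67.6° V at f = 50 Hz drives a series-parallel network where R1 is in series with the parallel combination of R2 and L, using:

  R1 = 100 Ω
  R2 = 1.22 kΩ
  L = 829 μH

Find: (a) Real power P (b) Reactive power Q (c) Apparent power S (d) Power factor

Step 1 — Angular frequency: ω = 2π·f = 2π·50 = 314.2 rad/s.
Step 2 — Component impedances:
  R1: Z = R = 100 Ω
  R2: Z = R = 1220 Ω
  L: Z = jωL = j·314.2·0.000829 = 0 + j0.2604 Ω
Step 3 — Parallel branch: R2 || L = 1/(1/R2 + 1/L) = 5.56e-05 + j0.2604 Ω.
Step 4 — Series with R1: Z_total = R1 + (R2 || L) = 100 + j0.2604 Ω = 100∠0.1° Ω.
Step 5 — Source phasor: V = 110∠67.6° V = 41.92 + j101.7 V.
Step 6 — Current: I = V / Z = 0.4218 + j1.016 A = 1.1∠67.5° A.
Step 7 — Complex power: S = V·I* = 121 + j0.3151 VA.
Step 8 — Real power: P = Re(S) = 121 W.
Step 9 — Reactive power: Q = Im(S) = 0.3151 VAR.
Step 10 — Apparent power: |S| = 121 VA.
Step 11 — Power factor: PF = P/|S| = 1 (lagging).

(a) P = 121 W  (b) Q = 0.3151 VAR  (c) S = 121 VA  (d) PF = 1 (lagging)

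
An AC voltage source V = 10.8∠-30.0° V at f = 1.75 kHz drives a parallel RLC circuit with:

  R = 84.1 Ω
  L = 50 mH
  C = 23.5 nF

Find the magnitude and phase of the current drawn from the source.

Step 1 — Angular frequency: ω = 2π·f = 2π·1750 = 1.1e+04 rad/s.
Step 2 — Component impedances:
  R: Z = R = 84.1 Ω
  L: Z = jωL = j·1.1e+04·0.05 = 0 + j549.8 Ω
  C: Z = 1/(jωC) = -j/(ω·C) = 0 - j3870 Ω
Step 3 — Parallel combination: 1/Z_total = 1/R + 1/L + 1/C; Z_total = 82.68 + j10.85 Ω = 83.38∠7.5° Ω.
Step 4 — Source phasor: V = 10.8∠-30.0° V = 9.353 - j5.4 V.
Step 5 — Ohm's law: I = V / Z_total = (9.353 - j5.4) / (82.68 + j10.85) = 0.1028 - j0.0788 A.
Step 6 — Convert to polar: |I| = 0.1295 A, ∠I = -37.5°.

I = 0.1295∠-37.5° A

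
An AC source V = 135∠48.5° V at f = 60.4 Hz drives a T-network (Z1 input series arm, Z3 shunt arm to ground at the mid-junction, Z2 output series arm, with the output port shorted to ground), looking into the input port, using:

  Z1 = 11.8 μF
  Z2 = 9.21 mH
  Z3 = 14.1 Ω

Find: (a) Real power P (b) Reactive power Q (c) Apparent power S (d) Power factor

Step 1 — Angular frequency: ω = 2π·f = 2π·60.4 = 379.5 rad/s.
Step 2 — Component impedances:
  Z1: Z = 1/(jωC) = -j/(ω·C) = 0 - j223.3 Ω
  Z2: Z = jωL = j·379.5·0.00921 = 0 + j3.495 Ω
  Z3: Z = R = 14.1 Ω
Step 3 — With the output port shorted to ground, the output series arm Z2 runs from the junction to ground; the shunt arm Z3 also runs from the junction to ground. They appear in parallel: Z3 || Z2 = 0.8163 + j3.293 Ω.
Step 4 — Series with input arm Z1: Z_in = Z1 + (Z3 || Z2) = 0.8163 - j220 Ω = 220∠-89.8° Ω.
Step 5 — Source phasor: V = 135∠48.5° V = 89.45 + j101.1 V.
Step 6 — Current: I = V / Z = -0.458 + j0.4083 A = 0.6136∠138.3° A.
Step 7 — Complex power: S = V·I* = 0.3073 - j82.83 VA.
Step 8 — Real power: P = Re(S) = 0.3073 W.
Step 9 — Reactive power: Q = Im(S) = -82.83 VAR.
Step 10 — Apparent power: |S| = 82.84 VA.
Step 11 — Power factor: PF = P/|S| = 0.00371 (leading).

(a) P = 0.3073 W  (b) Q = -82.83 VAR  (c) S = 82.84 VA  (d) PF = 0.00371 (leading)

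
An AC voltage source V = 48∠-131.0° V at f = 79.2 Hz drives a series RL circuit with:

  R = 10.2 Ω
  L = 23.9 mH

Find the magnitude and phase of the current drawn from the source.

Step 1 — Angular frequency: ω = 2π·f = 2π·79.2 = 497.6 rad/s.
Step 2 — Component impedances:
  R: Z = R = 10.2 Ω
  L: Z = jωL = j·497.6·0.0239 = 0 + j11.89 Ω
Step 3 — Series combination: Z_total = R + L = 10.2 + j11.89 Ω = 15.67∠49.4° Ω.
Step 4 — Source phasor: V = 48∠-131.0° V = -31.49 - j36.23 V.
Step 5 — Ohm's law: I = V / Z_total = (-31.49 - j36.23) / (10.2 + j11.89) = -3.063 + j0.02047 A.
Step 6 — Convert to polar: |I| = 3.064 A, ∠I = 179.6°.

I = 3.064∠179.6° A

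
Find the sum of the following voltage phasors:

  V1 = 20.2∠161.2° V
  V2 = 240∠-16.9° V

Step 1 — Convert each phasor to rectangular form:
  V1 = 20.2·(cos(161.2°) + j·sin(161.2°)) = -19.12 + j6.51 V
  V2 = 240·(cos(-16.9°) + j·sin(-16.9°)) = 229.6 - j69.77 V
Step 2 — Sum components: V_total = 210.5 - j63.26 V.
Step 3 — Convert to polar: |V_total| = 219.8 V, ∠V_total = -16.7°.

V_total = 219.8∠-16.7° V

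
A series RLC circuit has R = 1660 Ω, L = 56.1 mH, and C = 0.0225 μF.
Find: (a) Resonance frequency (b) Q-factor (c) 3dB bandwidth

Step 1 — Resonance: ω₀ = 1/√(LC) = 1/√(0.0561·2.25e-08) = 2.815e+04 rad/s.
Step 2 — f₀ = ω₀/(2π) = 4480 Hz.
Step 3 — Series Q: Q = ω₀L/R = 2.815e+04·0.0561/1660 = 0.9512.
Step 4 — Bandwidth: Δω = ω₀/Q = 2.959e+04 rad/s; BW = Δω/(2π) = 4709 Hz.

(a) f₀ = 4480 Hz  (b) Q = 0.9512  (c) BW = 4709 Hz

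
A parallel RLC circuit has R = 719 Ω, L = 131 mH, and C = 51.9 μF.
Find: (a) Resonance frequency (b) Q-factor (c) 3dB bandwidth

Step 1 — Resonance: ω₀ = 1/√(LC) = 1/√(0.131·5.19e-05) = 383.5 rad/s.
Step 2 — f₀ = ω₀/(2π) = 61.04 Hz.
Step 3 — Parallel Q: Q = R/(ω₀L) = 719/(383.5·0.131) = 14.31.
Step 4 — Bandwidth: Δω = ω₀/Q = 26.8 rad/s; BW = Δω/(2π) = 4.265 Hz.

(a) f₀ = 61.04 Hz  (b) Q = 14.31  (c) BW = 4.265 Hz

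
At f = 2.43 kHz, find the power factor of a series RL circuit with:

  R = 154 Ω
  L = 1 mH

Step 1 — Angular frequency: ω = 2π·f = 2π·2430 = 1.527e+04 rad/s.
Step 2 — Component impedances:
  R: Z = R = 154 Ω
  L: Z = jωL = j·1.527e+04·0.001 = 0 + j15.27 Ω
Step 3 — Series combination: Z_total = R + L = 154 + j15.27 Ω = 154.8∠5.7° Ω.
Step 4 — Power factor: PF = cos(φ) = Re(Z)/|Z| = 154/154.76 = 0.9951.
Step 5 — Type: Im(Z) = 15.27 ⇒ lagging (phase φ = 5.7°).

PF = 0.9951 (lagging, φ = 5.7°)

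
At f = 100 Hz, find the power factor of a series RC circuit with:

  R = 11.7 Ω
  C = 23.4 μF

Step 1 — Angular frequency: ω = 2π·f = 2π·100 = 628.3 rad/s.
Step 2 — Component impedances:
  R: Z = R = 11.7 Ω
  C: Z = 1/(jωC) = -j/(ω·C) = 0 - j68.01 Ω
Step 3 — Series combination: Z_total = R + C = 11.7 - j68.01 Ω = 69.01∠-80.2° Ω.
Step 4 — Power factor: PF = cos(φ) = Re(Z)/|Z| = 11.7/69.01 = 0.1695.
Step 5 — Type: Im(Z) = -68.01 ⇒ leading (phase φ = -80.2°).

PF = 0.1695 (leading, φ = -80.2°)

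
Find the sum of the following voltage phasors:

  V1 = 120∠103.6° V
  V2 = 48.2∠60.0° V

Step 1 — Convert each phasor to rectangular form:
  V1 = 120·(cos(103.6°) + j·sin(103.6°)) = -28.22 + j116.6 V
  V2 = 48.2·(cos(60.0°) + j·sin(60.0°)) = 24.1 + j41.74 V
Step 2 — Sum components: V_total = -4.117 + j158.4 V.
Step 3 — Convert to polar: |V_total| = 158.4 V, ∠V_total = 91.5°.

V_total = 158.4∠91.5° V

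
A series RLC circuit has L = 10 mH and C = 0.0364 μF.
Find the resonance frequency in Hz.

Step 1 — Resonance condition Im(Z)=0 gives ω₀ = 1/√(LC).
Step 2 — ω₀ = 1/√(0.01·3.64e-08) = 5.241e+04 rad/s.
Step 3 — f₀ = ω₀/(2π) = 8342 Hz.

f₀ = 8342 Hz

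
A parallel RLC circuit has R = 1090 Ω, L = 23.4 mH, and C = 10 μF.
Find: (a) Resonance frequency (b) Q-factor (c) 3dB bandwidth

Step 1 — Resonance: ω₀ = 1/√(LC) = 1/√(0.0234·1e-05) = 2067 rad/s.
Step 2 — f₀ = ω₀/(2π) = 329 Hz.
Step 3 — Parallel Q: Q = R/(ω₀L) = 1090/(2067·0.0234) = 22.53.
Step 4 — Bandwidth: Δω = ω₀/Q = 91.74 rad/s; BW = Δω/(2π) = 14.6 Hz.

(a) f₀ = 329 Hz  (b) Q = 22.53  (c) BW = 14.6 Hz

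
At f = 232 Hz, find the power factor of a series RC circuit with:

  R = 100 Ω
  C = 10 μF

Step 1 — Angular frequency: ω = 2π·f = 2π·232 = 1458 rad/s.
Step 2 — Component impedances:
  R: Z = R = 100 Ω
  C: Z = 1/(jωC) = -j/(ω·C) = 0 - j68.6 Ω
Step 3 — Series combination: Z_total = R + C = 100 - j68.6 Ω = 121.3∠-34.5° Ω.
Step 4 — Power factor: PF = cos(φ) = Re(Z)/|Z| = 100/121.27 = 0.8246.
Step 5 — Type: Im(Z) = -68.6 ⇒ leading (phase φ = -34.5°).

PF = 0.8246 (leading, φ = -34.5°)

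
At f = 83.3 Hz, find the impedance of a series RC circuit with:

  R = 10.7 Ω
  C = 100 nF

Step 1 — Angular frequency: ω = 2π·f = 2π·83.3 = 523.4 rad/s.
Step 2 — Component impedances:
  R: Z = R = 10.7 Ω
  C: Z = 1/(jωC) = -j/(ω·C) = 0 - j1.911e+04 Ω
Step 3 — Series combination: Z_total = R + C = 10.7 - j1.911e+04 Ω = 1.911e+04∠-90.0° Ω.

Z = 10.7 - j1.911e+04 Ω = 1.911e+04∠-90.0° Ω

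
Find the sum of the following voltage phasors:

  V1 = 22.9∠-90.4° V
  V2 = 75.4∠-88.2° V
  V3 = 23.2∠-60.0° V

Step 1 — Convert each phasor to rectangular form:
  V1 = 22.9·(cos(-90.4°) + j·sin(-90.4°)) = -0.1599 - j22.9 V
  V2 = 75.4·(cos(-88.2°) + j·sin(-88.2°)) = 2.368 - j75.36 V
  V3 = 23.2·(cos(-60.0°) + j·sin(-60.0°)) = 11.6 - j20.09 V
Step 2 — Sum components: V_total = 13.81 - j118.4 V.
Step 3 — Convert to polar: |V_total| = 119.2 V, ∠V_total = -83.3°.

V_total = 119.2∠-83.3° V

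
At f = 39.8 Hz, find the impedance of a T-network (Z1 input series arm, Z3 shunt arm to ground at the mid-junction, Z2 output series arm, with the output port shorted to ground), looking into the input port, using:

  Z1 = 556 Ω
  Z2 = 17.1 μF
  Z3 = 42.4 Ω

Step 1 — Angular frequency: ω = 2π·f = 2π·39.8 = 250.1 rad/s.
Step 2 — Component impedances:
  Z1: Z = R = 556 Ω
  Z2: Z = 1/(jωC) = -j/(ω·C) = 0 - j233.9 Ω
  Z3: Z = R = 42.4 Ω
Step 3 — With the output port shorted to ground, the output series arm Z2 runs from the junction to ground; the shunt arm Z3 also runs from the junction to ground. They appear in parallel: Z3 || Z2 = 41.05 - j7.443 Ω.
Step 4 — Series with input arm Z1: Z_in = Z1 + (Z3 || Z2) = 597.1 - j7.443 Ω = 597.1∠-0.7° Ω.

Z = 597.1 - j7.443 Ω = 597.1∠-0.7° Ω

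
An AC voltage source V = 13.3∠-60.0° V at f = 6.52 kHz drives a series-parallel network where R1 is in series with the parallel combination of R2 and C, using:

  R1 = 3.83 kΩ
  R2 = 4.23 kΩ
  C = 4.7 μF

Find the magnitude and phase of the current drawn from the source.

Step 1 — Angular frequency: ω = 2π·f = 2π·6520 = 4.097e+04 rad/s.
Step 2 — Component impedances:
  R1: Z = R = 3830 Ω
  R2: Z = R = 4230 Ω
  C: Z = 1/(jωC) = -j/(ω·C) = 0 - j5.194 Ω
Step 3 — Parallel branch: R2 || C = 1/(1/R2 + 1/C) = 0.006377 - j5.194 Ω.
Step 4 — Series with R1: Z_total = R1 + (R2 || C) = 3830 - j5.194 Ω = 3830∠-0.1° Ω.
Step 5 — Source phasor: V = 13.3∠-60.0° V = 6.65 - j11.52 V.
Step 6 — Ohm's law: I = V / Z_total = (6.65 - j11.52) / (3830 - j5.194) = 0.00174 - j0.003005 A.
Step 7 — Convert to polar: |I| = 0.003473 A, ∠I = -59.9°.

I = 0.003473∠-59.9° A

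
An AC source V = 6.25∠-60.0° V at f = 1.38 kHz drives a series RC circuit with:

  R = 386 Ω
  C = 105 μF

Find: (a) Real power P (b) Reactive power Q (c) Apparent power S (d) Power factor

Step 1 — Angular frequency: ω = 2π·f = 2π·1380 = 8671 rad/s.
Step 2 — Component impedances:
  R: Z = R = 386 Ω
  C: Z = 1/(jωC) = -j/(ω·C) = 0 - j1.098 Ω
Step 3 — Series combination: Z_total = R + C = 386 - j1.098 Ω = 386∠-0.2° Ω.
Step 4 — Source phasor: V = 6.25∠-60.0° V = 3.125 - j5.413 V.
Step 5 — Current: I = V / Z = 0.008136 - j0.014 A = 0.01619∠-59.8° A.
Step 6 — Complex power: S = V·I* = 0.1012 - j0.000288 VA.
Step 7 — Real power: P = Re(S) = 0.1012 W.
Step 8 — Reactive power: Q = Im(S) = -0.000288 VAR.
Step 9 — Apparent power: |S| = 0.1012 VA.
Step 10 — Power factor: PF = P/|S| = 1 (leading).

(a) P = 0.1012 W  (b) Q = -0.000288 VAR  (c) S = 0.1012 VA  (d) PF = 1 (leading)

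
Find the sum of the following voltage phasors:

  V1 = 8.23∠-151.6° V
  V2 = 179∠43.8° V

Step 1 — Convert each phasor to rectangular form:
  V1 = 8.23·(cos(-151.6°) + j·sin(-151.6°)) = -7.24 - j3.914 V
  V2 = 179·(cos(43.8°) + j·sin(43.8°)) = 129.2 + j123.9 V
Step 2 — Sum components: V_total = 122 + j120 V.
Step 3 — Convert to polar: |V_total| = 171.1 V, ∠V_total = 44.5°.

V_total = 171.1∠44.5° V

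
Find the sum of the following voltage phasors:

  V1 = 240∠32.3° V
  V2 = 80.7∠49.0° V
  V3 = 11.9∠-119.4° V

Step 1 — Convert each phasor to rectangular form:
  V1 = 240·(cos(32.3°) + j·sin(32.3°)) = 202.9 + j128.2 V
  V2 = 80.7·(cos(49.0°) + j·sin(49.0°)) = 52.94 + j60.91 V
  V3 = 11.9·(cos(-119.4°) + j·sin(-119.4°)) = -5.842 - j10.37 V
Step 2 — Sum components: V_total = 250 + j178.8 V.
Step 3 — Convert to polar: |V_total| = 307.3 V, ∠V_total = 35.6°.

V_total = 307.3∠35.6° V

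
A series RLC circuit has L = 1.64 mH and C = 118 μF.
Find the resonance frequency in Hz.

Step 1 — Resonance condition Im(Z)=0 gives ω₀ = 1/√(LC).
Step 2 — ω₀ = 1/√(0.00164·0.000118) = 2273 rad/s.
Step 3 — f₀ = ω₀/(2π) = 361.8 Hz.

f₀ = 361.8 Hz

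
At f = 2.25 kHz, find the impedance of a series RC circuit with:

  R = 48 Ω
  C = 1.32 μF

Step 1 — Angular frequency: ω = 2π·f = 2π·2250 = 1.414e+04 rad/s.
Step 2 — Component impedances:
  R: Z = R = 48 Ω
  C: Z = 1/(jωC) = -j/(ω·C) = 0 - j53.59 Ω
Step 3 — Series combination: Z_total = R + C = 48 - j53.59 Ω = 71.94∠-48.1° Ω.

Z = 48 - j53.59 Ω = 71.94∠-48.1° Ω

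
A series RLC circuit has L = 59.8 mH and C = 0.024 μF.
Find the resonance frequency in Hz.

Step 1 — Resonance condition Im(Z)=0 gives ω₀ = 1/√(LC).
Step 2 — ω₀ = 1/√(0.0598·2.4e-08) = 2.64e+04 rad/s.
Step 3 — f₀ = ω₀/(2π) = 4201 Hz.

f₀ = 4201 Hz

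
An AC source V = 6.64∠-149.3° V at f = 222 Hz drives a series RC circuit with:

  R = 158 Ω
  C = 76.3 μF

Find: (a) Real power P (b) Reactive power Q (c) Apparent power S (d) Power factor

Step 1 — Angular frequency: ω = 2π·f = 2π·222 = 1395 rad/s.
Step 2 — Component impedances:
  R: Z = R = 158 Ω
  C: Z = 1/(jωC) = -j/(ω·C) = 0 - j9.396 Ω
Step 3 — Series combination: Z_total = R + C = 158 - j9.396 Ω = 158.3∠-3.4° Ω.
Step 4 — Source phasor: V = 6.64∠-149.3° V = -5.709 - j3.39 V.
Step 5 — Current: I = V / Z = -0.03474 - j0.02352 A = 0.04195∠-145.9° A.
Step 6 — Complex power: S = V·I* = 0.2781 - j0.01654 VA.
Step 7 — Real power: P = Re(S) = 0.2781 W.
Step 8 — Reactive power: Q = Im(S) = -0.01654 VAR.
Step 9 — Apparent power: |S| = 0.2786 VA.
Step 10 — Power factor: PF = P/|S| = 0.9982 (leading).

(a) P = 0.2781 W  (b) Q = -0.01654 VAR  (c) S = 0.2786 VA  (d) PF = 0.9982 (leading)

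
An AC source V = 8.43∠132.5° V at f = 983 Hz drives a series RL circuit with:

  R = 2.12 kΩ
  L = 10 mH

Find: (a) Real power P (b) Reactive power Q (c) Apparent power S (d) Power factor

Step 1 — Angular frequency: ω = 2π·f = 2π·983 = 6176 rad/s.
Step 2 — Component impedances:
  R: Z = R = 2120 Ω
  L: Z = jωL = j·6176·0.01 = 0 + j61.76 Ω
Step 3 — Series combination: Z_total = R + L = 2120 + j61.76 Ω = 2121∠1.7° Ω.
Step 4 — Source phasor: V = 8.43∠132.5° V = -5.695 + j6.215 V.
Step 5 — Current: I = V / Z = -0.002599 + j0.003007 A = 0.003975∠130.8° A.
Step 6 — Complex power: S = V·I* = 0.03349 + j0.0009758 VA.
Step 7 — Real power: P = Re(S) = 0.03349 W.
Step 8 — Reactive power: Q = Im(S) = 0.0009758 VAR.
Step 9 — Apparent power: |S| = 0.03351 VA.
Step 10 — Power factor: PF = P/|S| = 0.9996 (lagging).

(a) P = 0.03349 W  (b) Q = 0.0009758 VAR  (c) S = 0.03351 VA  (d) PF = 0.9996 (lagging)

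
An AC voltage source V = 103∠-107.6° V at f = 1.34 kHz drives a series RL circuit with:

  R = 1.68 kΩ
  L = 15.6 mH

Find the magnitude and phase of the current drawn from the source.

Step 1 — Angular frequency: ω = 2π·f = 2π·1340 = 8419 rad/s.
Step 2 — Component impedances:
  R: Z = R = 1680 Ω
  L: Z = jωL = j·8419·0.0156 = 0 + j131.3 Ω
Step 3 — Series combination: Z_total = R + L = 1680 + j131.3 Ω = 1685∠4.5° Ω.
Step 4 — Source phasor: V = 103∠-107.6° V = -31.14 - j98.18 V.
Step 5 — Ohm's law: I = V / Z_total = (-31.14 - j98.18) / (1680 + j131.3) = -0.02297 - j0.05664 A.
Step 6 — Convert to polar: |I| = 0.06112 A, ∠I = -112.1°.

I = 0.06112∠-112.1° A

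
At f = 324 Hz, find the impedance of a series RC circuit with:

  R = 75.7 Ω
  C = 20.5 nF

Step 1 — Angular frequency: ω = 2π·f = 2π·324 = 2036 rad/s.
Step 2 — Component impedances:
  R: Z = R = 75.7 Ω
  C: Z = 1/(jωC) = -j/(ω·C) = 0 - j2.396e+04 Ω
Step 3 — Series combination: Z_total = R + C = 75.7 - j2.396e+04 Ω = 2.396e+04∠-89.8° Ω.

Z = 75.7 - j2.396e+04 Ω = 2.396e+04∠-89.8° Ω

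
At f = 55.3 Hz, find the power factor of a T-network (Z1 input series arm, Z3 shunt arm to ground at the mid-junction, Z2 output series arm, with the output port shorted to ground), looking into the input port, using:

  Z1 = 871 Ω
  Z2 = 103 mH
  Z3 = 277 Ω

Step 1 — Angular frequency: ω = 2π·f = 2π·55.3 = 347.5 rad/s.
Step 2 — Component impedances:
  Z1: Z = R = 871 Ω
  Z2: Z = jωL = j·347.5·0.103 = 0 + j35.79 Ω
  Z3: Z = R = 277 Ω
Step 3 — With the output port shorted to ground, the output series arm Z2 runs from the junction to ground; the shunt arm Z3 also runs from the junction to ground. They appear in parallel: Z3 || Z2 = 4.548 + j35.2 Ω.
Step 4 — Series with input arm Z1: Z_in = Z1 + (Z3 || Z2) = 875.5 + j35.2 Ω = 876.3∠2.3° Ω.
Step 5 — Power factor: PF = cos(φ) = Re(Z)/|Z| = 875.55/876.26 = 0.9992.
Step 6 — Type: Im(Z) = 35.2 ⇒ lagging (phase φ = 2.3°).

PF = 0.9992 (lagging, φ = 2.3°)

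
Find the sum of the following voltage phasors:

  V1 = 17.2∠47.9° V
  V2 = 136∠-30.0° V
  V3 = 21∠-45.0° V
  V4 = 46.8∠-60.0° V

Step 1 — Convert each phasor to rectangular form:
  V1 = 17.2·(cos(47.9°) + j·sin(47.9°)) = 11.53 + j12.76 V
  V2 = 136·(cos(-30.0°) + j·sin(-30.0°)) = 117.8 - j68 V
  V3 = 21·(cos(-45.0°) + j·sin(-45.0°)) = 14.85 - j14.85 V
  V4 = 46.8·(cos(-60.0°) + j·sin(-60.0°)) = 23.4 - j40.53 V
Step 2 — Sum components: V_total = 167.6 - j110.6 V.
Step 3 — Convert to polar: |V_total| = 200.8 V, ∠V_total = -33.4°.

V_total = 200.8∠-33.4° V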